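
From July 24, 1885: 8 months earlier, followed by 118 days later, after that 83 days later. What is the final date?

June 13, 1885

Counting back 8 months from July 24, 1885:
month 7 − 8 = -1, which is month 11 of year 1884 → November 1884.
Day 24 is valid in November, giving November 24, 1884.
Advancing 118 days from November 24, 1884:
November has 30 days, so 30 − 24 = 6 days remain after November 24, 1884; 118 − 6 = 112 left.
December 1884 has 31 days: 112 − 31 = 81 left.
January 1885 has 31 days: 81 − 31 = 50 left.
February 1885 has 28 days (1885 is not a leap year): 50 − 28 = 22 left.
22 days into March 1885 → March 22, 1885.
Advancing 83 days from March 22, 1885:
March has 31 days, so 31 − 22 = 9 days remain after March 22, 1885; 83 − 9 = 74 left.
April 1885 has 30 days: 74 − 30 = 44 left.
May 1885 has 31 days: 44 − 31 = 13 left.
13 days into June 1885 → June 13, 1885.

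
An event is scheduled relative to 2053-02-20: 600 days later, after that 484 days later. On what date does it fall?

Counting forward 600 days from February 20, 2053:
February has 28 days, so 28 − 20 = 8 days remain after February 20, 2053; 600 − 8 = 592 left.
March 2053 has 31 days: 592 − 31 = 561 left.
April 2053 has 30 days: 561 − 30 = 531 left.
May 2053 has 31 days: 531 − 31 = 500 left.
June 2053 has 30 days: 500 − 30 = 470 left.
July 2053 has 31 days: 470 − 31 = 439 left.
August 2053 has 31 days: 439 − 31 = 408 left.
September 2053 has 30 days: 408 − 30 = 378 left.
October 2053 has 31 days: 378 − 31 = 347 left.
November 2053 has 30 days: 347 − 30 = 317 left.
December 2053 has 31 days: 317 − 31 = 286 left.
January 2054 has 31 days: 286 − 31 = 255 left.
February 2054 has 28 days (2054 is not a leap year): 255 − 28 = 227 left.
March 2054 has 31 days: 227 − 31 = 196 left.
April 2054 has 30 days: 196 − 30 = 166 left.
May 2054 has 31 days: 166 − 31 = 135 left.
June 2054 has 30 days: 135 − 30 = 105 left.
July 2054 has 31 days: 105 − 31 = 74 left.
August 2054 has 31 days: 74 − 31 = 43 left.
September 2054 has 30 days: 43 − 30 = 13 left.
13 days into October 2054 → October 13, 2054.
Advancing 484 days from October 13, 2054:
October has 31 days, so 31 − 13 = 18 days remain after October 13, 2054; 484 − 18 = 466 left.
November 2054 has 30 days: 466 − 30 = 436 left.
December 2054 has 31 days: 436 − 31 = 405 left.
January 2055 has 31 days: 405 − 31 = 374 left.
February 2055 has 28 days (2055 is not a leap year): 374 − 28 = 346 left.
March 2055 has 31 days: 346 − 31 = 315 left.
April 2055 has 30 days: 315 − 30 = 285 left.
May 2055 has 31 days: 285 − 31 = 254 left.
June 2055 has 30 days: 254 − 30 = 224 left.
July 2055 has 31 days: 224 − 31 = 193 left.
August 2055 has 31 days: 193 − 31 = 162 left.
September 2055 has 30 days: 162 − 30 = 132 left.
October 2055 has 31 days: 132 − 31 = 101 left.
November 2055 has 30 days: 101 − 30 = 71 left.
December 2055 has 31 days: 71 − 31 = 40 left.
January 2056 has 31 days: 40 − 31 = 9 left.
9 days into February 2056 → February 9, 2056.

February 9, 2056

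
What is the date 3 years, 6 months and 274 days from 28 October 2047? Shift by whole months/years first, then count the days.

Counting forward 3 years, 6 months and 274 days from October 28, 2047: first the month/year part, then the days.
+3 years → 2050; month 10 + 6 = 16, which is month 4 of year 2051 → April 2051.
Day 28 is valid in April, giving April 28, 2051.
Now add 274 days from April 28, 2051.
April has 30 days, so 30 − 28 = 2 days remain after April 28, 2051; 274 − 2 = 272 left.
May 2051 has 31 days: 272 − 31 = 241 left.
June 2051 has 30 days: 241 − 30 = 211 left.
July 2051 has 31 days: 211 − 31 = 180 left.
August 2051 has 31 days: 180 − 31 = 149 left.
September 2051 has 30 days: 149 − 30 = 119 left.
October 2051 has 31 days: 119 − 31 = 88 left.
November 2051 has 30 days: 88 − 30 = 58 left.
December 2051 has 31 days: 58 − 31 = 27 left.
27 days into January 2052 → January 27, 2052.

January 27, 2052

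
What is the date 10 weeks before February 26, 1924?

Counting back 10 weeks = 70 days from February 26, 1924.
Going back 26 days from February 26, 1924 reaches the end of the previous month; 70 − 26 = 44 left.
January 1924 has 31 days: 44 − 31 = 13 left.
December 1923 has 31 days; 31 − 13 = 18 → December 18, 1923.

December 18, 1923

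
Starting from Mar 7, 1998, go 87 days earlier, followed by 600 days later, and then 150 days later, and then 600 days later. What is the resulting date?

August 21, 2001

Counting back 87 days from March 7, 1998:
Going back 7 days from March 7, 1998 reaches the end of the previous month; 87 − 7 = 80 left.
February 1998 has 28 days (1998 is not a leap year): 80 − 28 = 52 left.
January 1998 has 31 days: 52 − 31 = 21 left.
December 1997 has 31 days; 31 − 21 = 10 → December 10, 1997.
Adding 600 days from December 10, 1997:
December has 31 days, so 31 − 10 = 21 days remain after December 10, 1997; 600 − 21 = 579 left.
January 1998 has 31 days: 579 − 31 = 548 left.
February 1998 has 28 days (1998 is not a leap year): 548 − 28 = 520 left.
March 1998 has 31 days: 520 − 31 = 489 left.
April 1998 has 30 days: 489 − 30 = 459 left.
May 1998 has 31 days: 459 − 31 = 428 left.
June 1998 has 30 days: 428 − 30 = 398 left.
July 1998 has 31 days: 398 − 31 = 367 left.
August 1998 has 31 days: 367 − 31 = 336 left.
September 1998 has 30 days: 336 − 30 = 306 left.
October 1998 has 31 days: 306 − 31 = 275 left.
November 1998 has 30 days: 275 − 30 = 245 left.
December 1998 has 31 days: 245 − 31 = 214 left.
January 1999 has 31 days: 214 − 31 = 183 left.
February 1999 has 28 days (1999 is not a leap year): 183 − 28 = 155 left.
March 1999 has 31 days: 155 − 31 = 124 left.
April 1999 has 30 days: 124 − 30 = 94 left.
May 1999 has 31 days: 94 − 31 = 63 left.
June 1999 has 30 days: 63 − 30 = 33 left.
July 1999 has 31 days: 33 − 31 = 2 left.
2 days into August 1999 → August 2, 1999.
Counting forward 150 days from August 2, 1999:
August has 31 days, so 31 − 2 = 29 days remain after August 2, 1999; 150 − 29 = 121 left.
September 1999 has 30 days: 121 − 30 = 91 left.
October 1999 has 31 days: 91 − 31 = 60 left.
November 1999 has 30 days: 60 − 30 = 30 left.
30 days into December 1999 → December 30, 1999.
Adding 600 days from December 30, 1999:
December has 31 days, so 31 − 30 = 1 day remains after December 30, 1999; 600 − 1 = 599 left.
January 2000 has 31 days: 599 − 31 = 568 left.
February 2000 has 29 days (2000 is a leap year (divisible by 400)): 568 − 29 = 539 left.
March 2000 has 31 days: 539 − 31 = 508 left.
April 2000 has 30 days: 508 − 30 = 478 left.
May 2000 has 31 days: 478 − 31 = 447 left.
June 2000 has 30 days: 447 − 30 = 417 left.
July 2000 has 31 days: 417 − 31 = 386 left.
August 2000 has 31 days: 386 − 31 = 355 left.
September 2000 has 30 days: 355 − 30 = 325 left.
October 2000 has 31 days: 325 − 31 = 294 left.
November 2000 has 30 days: 294 − 30 = 264 left.
December 2000 has 31 days: 264 − 31 = 233 left.
January 2001 has 31 days: 233 − 31 = 202 left.
February 2001 has 28 days (2001 is not a leap year): 202 − 28 = 174 left.
March 2001 has 31 days: 174 − 31 = 143 left.
April 2001 has 30 days: 143 − 30 = 113 left.
May 2001 has 31 days: 113 − 31 = 82 left.
June 2001 has 30 days: 82 − 30 = 52 left.
July 2001 has 31 days: 52 − 31 = 21 left.
21 days into August 2001 → August 21, 2001.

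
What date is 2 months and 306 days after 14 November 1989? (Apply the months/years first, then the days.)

November 16, 1990

Adding 2 months and 306 days from November 14, 1989: first the month/year part, then the days.
month 11 + 2 = 13, which is month 1 of year 1990 → January 1990.
Day 14 is valid in January, giving January 14, 1990.
Now add 306 days from January 14, 1990.
January has 31 days, so 31 − 14 = 17 days remain after January 14, 1990; 306 − 17 = 289 left.
February 1990 has 28 days (1990 is not a leap year): 289 − 28 = 261 left.
March 1990 has 31 days: 261 − 31 = 230 left.
April 1990 has 30 days: 230 − 30 = 200 left.
May 1990 has 31 days: 200 − 31 = 169 left.
June 1990 has 30 days: 169 − 30 = 139 left.
July 1990 has 31 days: 139 − 31 = 108 left.
August 1990 has 31 days: 108 − 31 = 77 left.
September 1990 has 30 days: 77 − 30 = 47 left.
October 1990 has 31 days: 47 − 31 = 16 left.
16 days into November 1990 → November 16, 1990.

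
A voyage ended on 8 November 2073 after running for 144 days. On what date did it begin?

Going back 144 days from November 8, 2073.
Going back 8 days from November 8, 2073 reaches the end of the previous month; 144 − 8 = 136 left.
October 2073 has 31 days: 136 − 31 = 105 left.
September 2073 has 30 days: 105 − 30 = 75 left.
August 2073 has 31 days: 75 − 31 = 44 left.
July 2073 has 31 days: 44 − 31 = 13 left.
June 2073 has 30 days; 30 − 13 = 17 → June 17, 2073.

June 17, 2073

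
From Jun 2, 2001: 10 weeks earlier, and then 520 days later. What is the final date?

Counting back 10 weeks (= 70 days) from June 2, 2001:
Going back 2 days from June 2, 2001 reaches the end of the previous month; 70 − 2 = 68 left.
May 2001 has 31 days: 68 − 31 = 37 left.
April 2001 has 30 days: 37 − 30 = 7 left.
March 2001 has 31 days; 31 − 7 = 24 → March 24, 2001.
Advancing 520 days from March 24, 2001:
March has 31 days, so 31 − 24 = 7 days remain after March 24, 2001; 520 − 7 = 513 left.
April 2001 has 30 days: 513 − 30 = 483 left.
May 2001 has 31 days: 483 − 31 = 452 left.
June 2001 has 30 days: 452 − 30 = 422 left.
July 2001 has 31 days: 422 − 31 = 391 left.
August 2001 has 31 days: 391 − 31 = 360 left.
September 2001 has 30 days: 360 − 30 = 330 left.
October 2001 has 31 days: 330 − 31 = 299 left.
November 2001 has 30 days: 299 − 30 = 269 left.
December 2001 has 31 days: 269 − 31 = 238 left.
January 2002 has 31 days: 238 − 31 = 207 left.
February 2002 has 28 days (2002 is not a leap year): 207 − 28 = 179 left.
March 2002 has 31 days: 179 − 31 = 148 left.
April 2002 has 30 days: 148 − 30 = 118 left.
May 2002 has 31 days: 118 − 31 = 87 left.
June 2002 has 30 days: 87 − 30 = 57 left.
July 2002 has 31 days: 57 − 31 = 26 left.
26 days into August 2002 → August 26, 2002.

August 26, 2002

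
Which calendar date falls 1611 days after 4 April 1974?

Advancing 1611 days from April 4, 1974.
April has 30 days, so 30 − 4 = 26 days remain after April 4, 1974; 1611 − 26 = 1585 left.
May 1974 has 31 days: 1585 − 31 = 1554 left.
June 1974 has 30 days: 1554 − 30 = 1524 left.
July 1974 has 31 days: 1524 − 31 = 1493 left.
August 1974 has 31 days: 1493 − 31 = 1462 left.
September 1974 has 30 days: 1462 − 30 = 1432 left.
October 1974 has 31 days: 1432 − 31 = 1401 left.
November 1974 has 30 days: 1401 − 30 = 1371 left.
December 1974 has 31 days: 1371 − 31 = 1340 left.
January 1975 has 31 days: 1340 − 31 = 1309 left.
February 1975 has 28 days (1975 is not a leap year): 1309 − 28 = 1281 left.
March 1975 has 31 days: 1281 − 31 = 1250 left.
April 1975 has 30 days: 1250 − 30 = 1220 left.
May 1975 has 31 days: 1220 − 31 = 1189 left.
June 1975 has 30 days: 1189 − 30 = 1159 left.
July 1975 has 31 days: 1159 − 31 = 1128 left.
August 1975 has 31 days: 1128 − 31 = 1097 left.
September 1975 has 30 days: 1097 − 30 = 1067 left.
October 1975 has 31 days: 1067 − 31 = 1036 left.
November 1975 has 30 days: 1036 − 30 = 1006 left.
December 1975 has 31 days: 1006 − 31 = 975 left.
January 1976 has 31 days: 975 − 31 = 944 left.
February 1976 has 29 days (1976 is a leap year): 944 − 29 = 915 left.
March 1976 has 31 days: 915 − 31 = 884 left.
April 1976 has 30 days: 884 − 30 = 854 left.
May 1976 has 31 days: 854 − 31 = 823 left.
June 1976 has 30 days: 823 − 30 = 793 left.
July 1976 has 31 days: 793 − 31 = 762 left.
August 1976 has 31 days: 762 − 31 = 731 left.
September 1976 has 30 days: 731 − 30 = 701 left.
October 1976 has 31 days: 701 − 31 = 670 left.
November 1976 has 30 days: 670 − 30 = 640 left.
December 1976 has 31 days: 640 − 31 = 609 left.
January 1977 has 31 days: 609 − 31 = 578 left.
February 1977 has 28 days (1977 is not a leap year): 578 − 28 = 550 left.
March 1977 has 31 days: 550 − 31 = 519 left.
April 1977 has 30 days: 519 − 30 = 489 left.
May 1977 has 31 days: 489 − 31 = 458 left.
June 1977 has 30 days: 458 − 30 = 428 left.
July 1977 has 31 days: 428 − 31 = 397 left.
August 1977 has 31 days: 397 − 31 = 366 left.
September 1977 has 30 days: 366 − 30 = 336 left.
October 1977 has 31 days: 336 − 31 = 305 left.
November 1977 has 30 days: 305 − 30 = 275 left.
December 1977 has 31 days: 275 − 31 = 244 left.
January 1978 has 31 days: 244 − 31 = 213 left.
February 1978 has 28 days (1978 is not a leap year): 213 − 28 = 185 left.
March 1978 has 31 days: 185 − 31 = 154 left.
April 1978 has 30 days: 154 − 30 = 124 left.
May 1978 has 31 days: 124 − 31 = 93 left.
June 1978 has 30 days: 93 − 30 = 63 left.
July 1978 has 31 days: 63 − 31 = 32 left.
August 1978 has 31 days: 32 − 31 = 1 left.
1 day into September 1978 → September 1, 1978.

September 1, 1978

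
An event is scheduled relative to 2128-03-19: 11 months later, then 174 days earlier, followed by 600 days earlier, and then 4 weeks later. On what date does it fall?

February 4, 2127

Counting forward 11 months from March 19, 2128:
month 3 + 11 = 14, which is month 2 of year 2129 → February 2129.
Day 19 is valid in February, giving February 19, 2129.
Counting back 174 days from February 19, 2129:
Going back 19 days from February 19, 2129 reaches the end of the previous month; 174 − 19 = 155 left.
January 2129 has 31 days: 155 − 31 = 124 left.
December 2128 has 31 days: 124 − 31 = 93 left.
November 2128 has 30 days: 93 − 30 = 63 left.
October 2128 has 31 days: 63 − 31 = 32 left.
September 2128 has 30 days: 32 − 30 = 2 left.
August 2128 has 31 days; 31 − 2 = 29 → August 29, 2128.
Subtracting 600 days from August 29, 2128:
Going back 29 days from August 29, 2128 reaches the end of the previous month; 600 − 29 = 571 left.
July 2128 has 31 days: 571 − 31 = 540 left.
June 2128 has 30 days: 540 − 30 = 510 left.
May 2128 has 31 days: 510 − 31 = 479 left.
April 2128 has 30 days: 479 − 30 = 449 left.
March 2128 has 31 days: 449 − 31 = 418 left.
February 2128 has 29 days (2128 is a leap year): 418 − 29 = 389 left.
January 2128 has 31 days: 389 − 31 = 358 left.
December 2127 has 31 days: 358 − 31 = 327 left.
November 2127 has 30 days: 327 − 30 = 297 left.
October 2127 has 31 days: 297 − 31 = 266 left.
September 2127 has 30 days: 266 − 30 = 236 left.
August 2127 has 31 days: 236 − 31 = 205 left.
July 2127 has 31 days: 205 − 31 = 174 left.
June 2127 has 30 days: 174 − 30 = 144 left.
May 2127 has 31 days: 144 − 31 = 113 left.
April 2127 has 30 days: 113 − 30 = 83 left.
March 2127 has 31 days: 83 − 31 = 52 left.
February 2127 has 28 days (2127 is not a leap year): 52 − 28 = 24 left.
January 2127 has 31 days; 31 − 24 = 7 → January 7, 2127.
Counting forward 4 weeks (= 28 days) from January 7, 2127:
January has 31 days, so 31 − 7 = 24 days remain after January 7, 2127; 28 − 24 = 4 left.
4 days into February 2127 → February 4, 2127.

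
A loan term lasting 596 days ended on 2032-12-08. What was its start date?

Going back 596 days from December 8, 2032.
Going back 8 days from December 8, 2032 reaches the end of the previous month; 596 − 8 = 588 left.
November 2032 has 30 days: 588 − 30 = 558 left.
October 2032 has 31 days: 558 − 31 = 527 left.
September 2032 has 30 days: 527 − 30 = 497 left.
August 2032 has 31 days: 497 − 31 = 466 left.
July 2032 has 31 days: 466 − 31 = 435 left.
June 2032 has 30 days: 435 − 30 = 405 left.
May 2032 has 31 days: 405 − 31 = 374 left.
April 2032 has 30 days: 374 − 30 = 344 left.
March 2032 has 31 days: 344 − 31 = 313 left.
February 2032 has 29 days (2032 is a leap year): 313 − 29 = 284 left.
January 2032 has 31 days: 284 − 31 = 253 left.
December 2031 has 31 days: 253 − 31 = 222 left.
November 2031 has 30 days: 222 − 30 = 192 left.
October 2031 has 31 days: 192 − 31 = 161 left.
September 2031 has 30 days: 161 − 30 = 131 left.
August 2031 has 31 days: 131 − 31 = 100 left.
July 2031 has 31 days: 100 − 31 = 69 left.
June 2031 has 30 days: 69 − 30 = 39 left.
May 2031 has 31 days: 39 − 31 = 8 left.
April 2031 has 30 days; 30 − 8 = 22 → April 22, 2031.

April 22, 2031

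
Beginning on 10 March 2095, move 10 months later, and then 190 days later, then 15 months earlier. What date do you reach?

Advancing 10 months from March 10, 2095:
month 3 + 10 = 13, which is month 1 of year 2096 → January 2096.
Day 10 is valid in January, giving January 10, 2096.
Advancing 190 days from January 10, 2096:
January has 31 days, so 31 − 10 = 21 days remain after January 10, 2096; 190 − 21 = 169 left.
February 2096 has 29 days (2096 is a leap year): 169 − 29 = 140 left.
March 2096 has 31 days: 140 − 31 = 109 left.
April 2096 has 30 days: 109 − 30 = 79 left.
May 2096 has 31 days: 79 − 31 = 48 left.
June 2096 has 30 days: 48 − 30 = 18 left.
18 days into July 2096 → July 18, 2096.
Counting back 15 months from July 18, 2096:
month 7 − 15 = -8, which is month 4 of year 2095 → April 2095.
Day 18 is valid in April, giving April 18, 2095.

April 18, 2095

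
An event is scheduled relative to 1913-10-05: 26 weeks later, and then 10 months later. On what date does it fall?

Advancing 26 weeks (= 182 days) from October 5, 1913:
October has 31 days, so 31 − 5 = 26 days remain after October 5, 1913; 182 − 26 = 156 left.
November 1913 has 30 days: 156 − 30 = 126 left.
December 1913 has 31 days: 126 − 31 = 95 left.
January 1914 has 31 days: 95 − 31 = 64 left.
February 1914 has 28 days (1914 is not a leap year): 64 − 28 = 36 left.
March 1914 has 31 days: 36 − 31 = 5 left.
5 days into April 1914 → April 5, 1914.
Advancing 10 months from April 5, 1914:
month 4 + 10 = 14, which is month 2 of year 1915 → February 1915.
Day 5 is valid in February, giving February 5, 1915.

February 5, 1915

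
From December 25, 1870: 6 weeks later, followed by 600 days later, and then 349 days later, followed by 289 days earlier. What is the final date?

November 26, 1872

Adding 6 weeks (= 42 days) from December 25, 1870:
December has 31 days, so 31 − 25 = 6 days remain after December 25, 1870; 42 − 6 = 36 left.
January 1871 has 31 days: 36 − 31 = 5 left.
5 days into February 1871 → February 5, 1871.
Adding 600 days from February 5, 1871:
February has 28 days, so 28 − 5 = 23 days remain after February 5, 1871; 600 − 23 = 577 left.
March 1871 has 31 days: 577 − 31 = 546 left.
April 1871 has 30 days: 546 − 30 = 516 left.
May 1871 has 31 days: 516 − 31 = 485 left.
June 1871 has 30 days: 485 − 30 = 455 left.
July 1871 has 31 days: 455 − 31 = 424 left.
August 1871 has 31 days: 424 − 31 = 393 left.
September 1871 has 30 days: 393 − 30 = 363 left.
October 1871 has 31 days: 363 − 31 = 332 left.
November 1871 has 30 days: 332 − 30 = 302 left.
December 1871 has 31 days: 302 − 31 = 271 left.
January 1872 has 31 days: 271 − 31 = 240 left.
February 1872 has 29 days (1872 is a leap year): 240 − 29 = 211 left.
March 1872 has 31 days: 211 − 31 = 180 left.
April 1872 has 30 days: 180 − 30 = 150 left.
May 1872 has 31 days: 150 − 31 = 119 left.
June 1872 has 30 days: 119 − 30 = 89 left.
July 1872 has 31 days: 89 − 31 = 58 left.
August 1872 has 31 days: 58 − 31 = 27 left.
27 days into September 1872 → September 27, 1872.
Counting forward 349 days from September 27, 1872:
September has 30 days, so 30 − 27 = 3 days remain after September 27, 1872; 349 − 3 = 346 left.
October 1872 has 31 days: 346 − 31 = 315 left.
November 1872 has 30 days: 315 − 30 = 285 left.
December 1872 has 31 days: 285 − 31 = 254 left.
January 1873 has 31 days: 254 − 31 = 223 left.
February 1873 has 28 days (1873 is not a leap year): 223 − 28 = 195 left.
March 1873 has 31 days: 195 − 31 = 164 left.
April 1873 has 30 days: 164 − 30 = 134 left.
May 1873 has 31 days: 134 − 31 = 103 left.
June 1873 has 30 days: 103 − 30 = 73 left.
July 1873 has 31 days: 73 − 31 = 42 left.
August 1873 has 31 days: 42 − 31 = 11 left.
11 days into September 1873 → September 11, 1873.
Going back 289 days from September 11, 1873:
Going back 11 days from September 11, 1873 reaches the end of the previous month; 289 − 11 = 278 left.
August 1873 has 31 days: 278 − 31 = 247 left.
July 1873 has 31 days: 247 − 31 = 216 left.
June 1873 has 30 days: 216 − 30 = 186 left.
May 1873 has 31 days: 186 − 31 = 155 left.
April 1873 has 30 days: 155 − 30 = 125 left.
March 1873 has 31 days: 125 − 31 = 94 left.
February 1873 has 28 days (1873 is not a leap year): 94 − 28 = 66 left.
January 1873 has 31 days: 66 − 31 = 35 left.
December 1872 has 31 days: 35 − 31 = 4 left.
November 1872 has 30 days; 30 − 4 = 26 → November 26, 1872.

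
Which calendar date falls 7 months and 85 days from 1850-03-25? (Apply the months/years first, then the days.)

Counting forward 7 months and 85 days from March 25, 1850: first the month/year part, then the days.
month 3 + 7 = 10 → October 1850.
Day 25 is valid in October, giving October 25, 1850.
Now add 85 days from October 25, 1850.
October has 31 days, so 31 − 25 = 6 days remain after October 25, 1850; 85 − 6 = 79 left.
November 1850 has 30 days: 79 − 30 = 49 left.
December 1850 has 31 days: 49 − 31 = 18 left.
18 days into January 1851 → January 18, 1851.

January 18, 1851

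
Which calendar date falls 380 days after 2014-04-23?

Advancing 380 days from April 23, 2014.
April has 30 days, so 30 − 23 = 7 days remain after April 23, 2014; 380 − 7 = 373 left.
May 2014 has 31 days: 373 − 31 = 342 left.
June 2014 has 30 days: 342 − 30 = 312 left.
July 2014 has 31 days: 312 − 31 = 281 left.
August 2014 has 31 days: 281 − 31 = 250 left.
September 2014 has 30 days: 250 − 30 = 220 left.
October 2014 has 31 days: 220 − 31 = 189 left.
November 2014 has 30 days: 189 − 30 = 159 left.
December 2014 has 31 days: 159 − 31 = 128 left.
January 2015 has 31 days: 128 − 31 = 97 left.
February 2015 has 28 days (2015 is not a leap year): 97 − 28 = 69 left.
March 2015 has 31 days: 69 − 31 = 38 left.
April 2015 has 30 days: 38 − 30 = 8 left.
8 days into May 2015 → May 8, 2015.

May 8, 2015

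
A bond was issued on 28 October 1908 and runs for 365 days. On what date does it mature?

Advancing 365 days from October 28, 1908.
October has 31 days, so 31 − 28 = 3 days remain after October 28, 1908; 365 − 3 = 362 left.
November 1908 has 30 days: 362 − 30 = 332 left.
December 1908 has 31 days: 332 − 31 = 301 left.
January 1909 has 31 days: 301 − 31 = 270 left.
February 1909 has 28 days (1909 is not a leap year): 270 − 28 = 242 left.
March 1909 has 31 days: 242 − 31 = 211 left.
April 1909 has 30 days: 211 − 30 = 181 left.
May 1909 has 31 days: 181 − 31 = 150 left.
June 1909 has 30 days: 150 − 30 = 120 left.
July 1909 has 31 days: 120 − 31 = 89 left.
August 1909 has 31 days: 89 − 31 = 58 left.
September 1909 has 30 days: 58 − 30 = 28 left.
28 days into October 1909 → October 28, 1909.

October 28, 1909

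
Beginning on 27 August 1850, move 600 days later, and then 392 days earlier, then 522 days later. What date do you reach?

August 26, 1852

Adding 600 days from August 27, 1850:
August has 31 days, so 31 − 27 = 4 days remain after August 27, 1850; 600 − 4 = 596 left.
September 1850 has 30 days: 596 − 30 = 566 left.
October 1850 has 31 days: 566 − 31 = 535 left.
November 1850 has 30 days: 535 − 30 = 505 left.
December 1850 has 31 days: 505 − 31 = 474 left.
January 1851 has 31 days: 474 − 31 = 443 left.
February 1851 has 28 days (1851 is not a leap year): 443 − 28 = 415 left.
March 1851 has 31 days: 415 − 31 = 384 left.
April 1851 has 30 days: 384 − 30 = 354 left.
May 1851 has 31 days: 354 − 31 = 323 left.
June 1851 has 30 days: 323 − 30 = 293 left.
July 1851 has 31 days: 293 − 31 = 262 left.
August 1851 has 31 days: 262 − 31 = 231 left.
September 1851 has 30 days: 231 − 30 = 201 left.
October 1851 has 31 days: 201 − 31 = 170 left.
November 1851 has 30 days: 170 − 30 = 140 left.
December 1851 has 31 days: 140 − 31 = 109 left.
January 1852 has 31 days: 109 − 31 = 78 left.
February 1852 has 29 days (1852 is a leap year): 78 − 29 = 49 left.
March 1852 has 31 days: 49 − 31 = 18 left.
18 days into April 1852 → April 18, 1852.
Counting back 392 days from April 18, 1852:
Going back 18 days from April 18, 1852 reaches the end of the previous month; 392 − 18 = 374 left.
March 1852 has 31 days: 374 − 31 = 343 left.
February 1852 has 29 days (1852 is a leap year): 343 − 29 = 314 left.
January 1852 has 31 days: 314 − 31 = 283 left.
December 1851 has 31 days: 283 − 31 = 252 left.
November 1851 has 30 days: 252 − 30 = 222 left.
October 1851 has 31 days: 222 − 31 = 191 left.
September 1851 has 30 days: 191 − 30 = 161 left.
August 1851 has 31 days: 161 − 31 = 130 left.
July 1851 has 31 days: 130 − 31 = 99 left.
June 1851 has 30 days: 99 − 30 = 69 left.
May 1851 has 31 days: 69 − 31 = 38 left.
April 1851 has 30 days: 38 − 30 = 8 left.
March 1851 has 31 days; 31 − 8 = 23 → March 23, 1851.
Advancing 522 days from March 23, 1851:
March has 31 days, so 31 − 23 = 8 days remain after March 23, 1851; 522 − 8 = 514 left.
April 1851 has 30 days: 514 − 30 = 484 left.
May 1851 has 31 days: 484 − 31 = 453 left.
June 1851 has 30 days: 453 − 30 = 423 left.
July 1851 has 31 days: 423 − 31 = 392 left.
August 1851 has 31 days: 392 − 31 = 361 left.
September 1851 has 30 days: 361 − 30 = 331 left.
October 1851 has 31 days: 331 − 31 = 300 left.
November 1851 has 30 days: 300 − 30 = 270 left.
December 1851 has 31 days: 270 − 31 = 239 left.
January 1852 has 31 days: 239 − 31 = 208 left.
February 1852 has 29 days (1852 is a leap year): 208 − 29 = 179 left.
March 1852 has 31 days: 179 − 31 = 148 left.
April 1852 has 30 days: 148 − 30 = 118 left.
May 1852 has 31 days: 118 − 31 = 87 left.
June 1852 has 30 days: 87 − 30 = 57 left.
July 1852 has 31 days: 57 − 31 = 26 left.
26 days into August 1852 → August 26, 1852.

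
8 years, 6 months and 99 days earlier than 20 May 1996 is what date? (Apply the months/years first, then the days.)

Going back 8 years, 6 months and 99 days from May 20, 1996: first the month/year part, then the days.
-8 years → 1988; month 5 − 6 = -1, which is month 11 of year 1987 → November 1987.
Day 20 is valid in November, giving November 20, 1987.
Now subtract 99 days from November 20, 1987.
Going back 20 days from November 20, 1987 reaches the end of the previous month; 99 − 20 = 79 left.
October 1987 has 31 days: 79 − 31 = 48 left.
September 1987 has 30 days: 48 − 30 = 18 left.
August 1987 has 31 days; 31 − 18 = 13 → August 13, 1987.

August 13, 1987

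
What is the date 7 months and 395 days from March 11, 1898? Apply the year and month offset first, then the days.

November 10, 1899

Counting forward 7 months and 395 days from March 11, 1898: first the month/year part, then the days.
month 3 + 7 = 10 → October 1898.
Day 11 is valid in October, giving October 11, 1898.
Now add 395 days from October 11, 1898.
October has 31 days, so 31 − 11 = 20 days remain after October 11, 1898; 395 − 20 = 375 left.
November 1898 has 30 days: 375 − 30 = 345 left.
December 1898 has 31 days: 345 − 31 = 314 left.
January 1899 has 31 days: 314 − 31 = 283 left.
February 1899 has 28 days (1899 is not a leap year): 283 − 28 = 255 left.
March 1899 has 31 days: 255 − 31 = 224 left.
April 1899 has 30 days: 224 − 30 = 194 left.
May 1899 has 31 days: 194 − 31 = 163 left.
June 1899 has 30 days: 163 − 30 = 133 left.
July 1899 has 31 days: 133 − 31 = 102 left.
August 1899 has 31 days: 102 − 31 = 71 left.
September 1899 has 30 days: 71 − 30 = 41 left.
October 1899 has 31 days: 41 − 31 = 10 left.
10 days into November 1899 → November 10, 1899.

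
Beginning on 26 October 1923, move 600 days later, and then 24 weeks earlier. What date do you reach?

Adding 600 days from October 26, 1923:
October has 31 days, so 31 − 26 = 5 days remain after October 26, 1923; 600 − 5 = 595 left.
November 1923 has 30 days: 595 − 30 = 565 left.
December 1923 has 31 days: 565 − 31 = 534 left.
January 1924 has 31 days: 534 − 31 = 503 left.
February 1924 has 29 days (1924 is a leap year): 503 − 29 = 474 left.
March 1924 has 31 days: 474 − 31 = 443 left.
April 1924 has 30 days: 443 − 30 = 413 left.
May 1924 has 31 days: 413 − 31 = 382 left.
June 1924 has 30 days: 382 − 30 = 352 left.
July 1924 has 31 days: 352 − 31 = 321 left.
August 1924 has 31 days: 321 − 31 = 290 left.
September 1924 has 30 days: 290 − 30 = 260 left.
October 1924 has 31 days: 260 − 31 = 229 left.
November 1924 has 30 days: 229 − 30 = 199 left.
December 1924 has 31 days: 199 − 31 = 168 left.
January 1925 has 31 days: 168 − 31 = 137 left.
February 1925 has 28 days (1925 is not a leap year): 137 − 28 = 109 left.
March 1925 has 31 days: 109 − 31 = 78 left.
April 1925 has 30 days: 78 − 30 = 48 left.
May 1925 has 31 days: 48 − 31 = 17 left.
17 days into June 1925 → June 17, 1925.
Subtracting 24 weeks (= 168 days) from June 17, 1925:
Going back 17 days from June 17, 1925 reaches the end of the previous month; 168 − 17 = 151 left.
May 1925 has 31 days: 151 − 31 = 120 left.
April 1925 has 30 days: 120 − 30 = 90 left.
March 1925 has 31 days: 90 − 31 = 59 left.
February 1925 has 28 days (1925 is not a leap year): 59 − 28 = 31 left.
January 1925 has 31 days: 31 − 31 = 0 left.
December 1924 has 31 days; 31 − 0 = 31 → December 31, 1924.

December 31, 1924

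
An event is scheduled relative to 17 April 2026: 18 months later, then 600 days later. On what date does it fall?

June 8, 2029

Advancing 18 months from April 17, 2026:
month 4 + 18 = 22, which is month 10 of year 2027 → October 2027.
Day 17 is valid in October, giving October 17, 2027.
Advancing 600 days from October 17, 2027:
October has 31 days, so 31 − 17 = 14 days remain after October 17, 2027; 600 − 14 = 586 left.
November 2027 has 30 days: 586 − 30 = 556 left.
December 2027 has 31 days: 556 − 31 = 525 left.
January 2028 has 31 days: 525 − 31 = 494 left.
February 2028 has 29 days (2028 is a leap year): 494 − 29 = 465 left.
March 2028 has 31 days: 465 − 31 = 434 left.
April 2028 has 30 days: 434 − 30 = 404 left.
May 2028 has 31 days: 404 − 31 = 373 left.
June 2028 has 30 days: 373 − 30 = 343 left.
July 2028 has 31 days: 343 − 31 = 312 left.
August 2028 has 31 days: 312 − 31 = 281 left.
September 2028 has 30 days: 281 − 30 = 251 left.
October 2028 has 31 days: 251 − 31 = 220 left.
November 2028 has 30 days: 220 − 30 = 190 left.
December 2028 has 31 days: 190 − 31 = 159 left.
January 2029 has 31 days: 159 − 31 = 128 left.
February 2029 has 28 days (2029 is not a leap year): 128 − 28 = 100 left.
March 2029 has 31 days: 100 − 31 = 69 left.
April 2029 has 30 days: 69 − 30 = 39 left.
May 2029 has 31 days: 39 − 31 = 8 left.
8 days into June 2029 → June 8, 2029.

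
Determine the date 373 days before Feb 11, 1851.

Subtracting 373 days from February 11, 1851.
Going back 11 days from February 11, 1851 reaches the end of the previous month; 373 − 11 = 362 left.
January 1851 has 31 days: 362 − 31 = 331 left.
December 1850 has 31 days: 331 − 31 = 300 left.
November 1850 has 30 days: 300 − 30 = 270 left.
October 1850 has 31 days: 270 − 31 = 239 left.
September 1850 has 30 days: 239 − 30 = 209 left.
August 1850 has 31 days: 209 − 31 = 178 left.
July 1850 has 31 days: 178 − 31 = 147 left.
June 1850 has 30 days: 147 − 30 = 117 left.
May 1850 has 31 days: 117 − 31 = 86 left.
April 1850 has 30 days: 86 − 30 = 56 left.
March 1850 has 31 days: 56 − 31 = 25 left.
February 1850 has 28 days; 28 − 25 = 3 → February 3, 1850.

February 3, 1850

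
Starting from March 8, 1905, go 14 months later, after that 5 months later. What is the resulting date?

October 8, 1906

Advancing 14 months from March 8, 1905:
month 3 + 14 = 17, which is month 5 of year 1906 → May 1906.
Day 8 is valid in May, giving May 8, 1906.
Counting forward 5 months from May 8, 1906:
month 5 + 5 = 10 → October 1906.
Day 8 is valid in October, giving October 8, 1906.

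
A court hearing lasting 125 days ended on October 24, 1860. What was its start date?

June 21, 1860

Counting back 125 days from October 24, 1860.
Going back 24 days from October 24, 1860 reaches the end of the previous month; 125 − 24 = 101 left.
September 1860 has 30 days: 101 − 30 = 71 left.
August 1860 has 31 days: 71 − 31 = 40 left.
July 1860 has 31 days: 40 − 31 = 9 left.
June 1860 has 30 days; 30 − 9 = 21 → June 21, 1860.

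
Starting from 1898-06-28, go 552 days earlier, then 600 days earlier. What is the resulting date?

Subtracting 552 days from June 28, 1898:
Going back 28 days from June 28, 1898 reaches the end of the previous month; 552 − 28 = 524 left.
May 1898 has 31 days: 524 − 31 = 493 left.
April 1898 has 30 days: 493 − 30 = 463 left.
March 1898 has 31 days: 463 − 31 = 432 left.
February 1898 has 28 days (1898 is not a leap year): 432 − 28 = 404 left.
January 1898 has 31 days: 404 − 31 = 373 left.
December 1897 has 31 days: 373 − 31 = 342 left.
November 1897 has 30 days: 342 − 30 = 312 left.
October 1897 has 31 days: 312 − 31 = 281 left.
September 1897 has 30 days: 281 − 30 = 251 left.
August 1897 has 31 days: 251 − 31 = 220 left.
July 1897 has 31 days: 220 − 31 = 189 left.
June 1897 has 30 days: 189 − 30 = 159 left.
May 1897 has 31 days: 159 − 31 = 128 left.
April 1897 has 30 days: 128 − 30 = 98 left.
March 1897 has 31 days: 98 − 31 = 67 left.
February 1897 has 28 days (1897 is not a leap year): 67 − 28 = 39 left.
January 1897 has 31 days: 39 − 31 = 8 left.
December 1896 has 31 days; 31 − 8 = 23 → December 23, 1896.
Subtracting 600 days from December 23, 1896:
Going back 23 days from December 23, 1896 reaches the end of the previous month; 600 − 23 = 577 left.
November 1896 has 30 days: 577 − 30 = 547 left.
October 1896 has 31 days: 547 − 31 = 516 left.
September 1896 has 30 days: 516 − 30 = 486 left.
August 1896 has 31 days: 486 − 31 = 455 left.
July 1896 has 31 days: 455 − 31 = 424 left.
June 1896 has 30 days: 424 − 30 = 394 left.
May 1896 has 31 days: 394 − 31 = 363 left.
April 1896 has 30 days: 363 − 30 = 333 left.
March 1896 has 31 days: 333 − 31 = 302 left.
February 1896 has 29 days (1896 is a leap year): 302 − 29 = 273 left.
January 1896 has 31 days: 273 − 31 = 242 left.
December 1895 has 31 days: 242 − 31 = 211 left.
November 1895 has 30 days: 211 − 30 = 181 left.
October 1895 has 31 days: 181 − 31 = 150 left.
September 1895 has 30 days: 150 − 30 = 120 left.
August 1895 has 31 days: 120 − 31 = 89 left.
July 1895 has 31 days: 89 − 31 = 58 left.
June 1895 has 30 days: 58 − 30 = 28 left.
May 1895 has 31 days; 31 − 28 = 3 → May 3, 1895.

May 3, 1895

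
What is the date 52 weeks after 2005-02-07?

February 6, 2006

Advancing 52 weeks = 364 days from February 7, 2005.
February has 28 days, so 28 − 7 = 21 days remain after February 7, 2005; 364 − 21 = 343 left.
March 2005 has 31 days: 343 − 31 = 312 left.
April 2005 has 30 days: 312 − 30 = 282 left.
May 2005 has 31 days: 282 − 31 = 251 left.
June 2005 has 30 days: 251 − 30 = 221 left.
July 2005 has 31 days: 221 − 31 = 190 left.
August 2005 has 31 days: 190 − 31 = 159 left.
September 2005 has 30 days: 159 − 30 = 129 left.
October 2005 has 31 days: 129 − 31 = 98 left.
November 2005 has 30 days: 98 − 30 = 68 left.
December 2005 has 31 days: 68 − 31 = 37 left.
January 2006 has 31 days: 37 − 31 = 6 left.
6 days into February 2006 → February 6, 2006.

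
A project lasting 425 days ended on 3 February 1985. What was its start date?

Counting back 425 days from February 3, 1985.
Going back 3 days from February 3, 1985 reaches the end of the previous month; 425 − 3 = 422 left.
January 1985 has 31 days: 422 − 31 = 391 left.
December 1984 has 31 days: 391 − 31 = 360 left.
November 1984 has 30 days: 360 − 30 = 330 left.
October 1984 has 31 days: 330 − 31 = 299 left.
September 1984 has 30 days: 299 − 30 = 269 left.
August 1984 has 31 days: 269 − 31 = 238 left.
July 1984 has 31 days: 238 − 31 = 207 left.
June 1984 has 30 days: 207 − 30 = 177 left.
May 1984 has 31 days: 177 − 31 = 146 left.
April 1984 has 30 days: 146 − 30 = 116 left.
March 1984 has 31 days: 116 − 31 = 85 left.
February 1984 has 29 days (1984 is a leap year): 85 − 29 = 56 left.
January 1984 has 31 days: 56 − 31 = 25 left.
December 1983 has 31 days; 31 − 25 = 6 → December 6, 1983.

December 6, 1983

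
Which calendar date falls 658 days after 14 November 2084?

Advancing 658 days from November 14, 2084.
November has 30 days, so 30 − 14 = 16 days remain after November 14, 2084; 658 − 16 = 642 left.
December 2084 has 31 days: 642 − 31 = 611 left.
January 2085 has 31 days: 611 − 31 = 580 left.
February 2085 has 28 days (2085 is not a leap year): 580 − 28 = 552 left.
March 2085 has 31 days: 552 − 31 = 521 left.
April 2085 has 30 days: 521 − 30 = 491 left.
May 2085 has 31 days: 491 − 31 = 460 left.
June 2085 has 30 days: 460 − 30 = 430 left.
July 2085 has 31 days: 430 − 31 = 399 left.
August 2085 has 31 days: 399 − 31 = 368 left.
September 2085 has 30 days: 368 − 30 = 338 left.
October 2085 has 31 days: 338 − 31 = 307 left.
November 2085 has 30 days: 307 − 30 = 277 left.
December 2085 has 31 days: 277 − 31 = 246 left.
January 2086 has 31 days: 246 − 31 = 215 left.
February 2086 has 28 days (2086 is not a leap year): 215 − 28 = 187 left.
March 2086 has 31 days: 187 − 31 = 156 left.
April 2086 has 30 days: 156 − 30 = 126 left.
May 2086 has 31 days: 126 − 31 = 95 left.
June 2086 has 30 days: 95 − 30 = 65 left.
July 2086 has 31 days: 65 − 31 = 34 left.
August 2086 has 31 days: 34 − 31 = 3 left.
3 days into September 2086 → September 3, 2086.

September 3, 2086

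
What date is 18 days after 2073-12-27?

Adding 18 days from December 27, 2073.
December has 31 days, so 31 − 27 = 4 days remain after December 27, 2073; 18 − 4 = 14 left.
14 days into January 2074 → January 14, 2074.

January 14, 2074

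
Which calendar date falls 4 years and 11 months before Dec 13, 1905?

Subtracting 4 years and 11 months from December 13, 1905.
-4 years → 1901; month 12 − 11 = 1 → January 1901.
Day 13 is valid in January, giving January 13, 1901.

January 13, 1901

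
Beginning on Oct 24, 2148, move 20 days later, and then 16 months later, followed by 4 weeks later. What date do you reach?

Adding 20 days from October 24, 2148:
October has 31 days, so 31 − 24 = 7 days remain after October 24, 2148; 20 − 7 = 13 left.
13 days into November 2148 → November 13, 2148.
Adding 16 months from November 13, 2148:
month 11 + 16 = 27, which is month 3 of year 2150 → March 2150.
Day 13 is valid in March, giving March 13, 2150.
Advancing 4 weeks (= 28 days) from March 13, 2150:
March has 31 days, so 31 − 13 = 18 days remain after March 13, 2150; 28 − 18 = 10 left.
10 days into April 2150 → April 10, 2150.

April 10, 2150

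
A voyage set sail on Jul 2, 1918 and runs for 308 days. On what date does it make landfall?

Adding 308 days from July 2, 1918.
July has 31 days, so 31 − 2 = 29 days remain after July 2, 1918; 308 − 29 = 279 left.
August 1918 has 31 days: 279 − 31 = 248 left.
September 1918 has 30 days: 248 − 30 = 218 left.
October 1918 has 31 days: 218 − 31 = 187 left.
November 1918 has 30 days: 187 − 30 = 157 left.
December 1918 has 31 days: 157 − 31 = 126 left.
January 1919 has 31 days: 126 − 31 = 95 left.
February 1919 has 28 days (1919 is not a leap year): 95 − 28 = 67 left.
March 1919 has 31 days: 67 − 31 = 36 left.
April 1919 has 30 days: 36 − 30 = 6 left.
6 days into May 1919 → May 6, 1919.

May 6, 1919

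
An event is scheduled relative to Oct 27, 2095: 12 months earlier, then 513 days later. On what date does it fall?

March 23, 2096

Counting back 12 months from October 27, 2095:
month 10 − 12 = -2, which is month 10 of year 2094 → October 2094.
Day 27 is valid in October, giving October 27, 2094.
Adding 513 days from October 27, 2094:
October has 31 days, so 31 − 27 = 4 days remain after October 27, 2094; 513 − 4 = 509 left.
November 2094 has 30 days: 509 − 30 = 479 left.
December 2094 has 31 days: 479 − 31 = 448 left.
January 2095 has 31 days: 448 − 31 = 417 left.
February 2095 has 28 days (2095 is not a leap year): 417 − 28 = 389 left.
March 2095 has 31 days: 389 − 31 = 358 left.
April 2095 has 30 days: 358 − 30 = 328 left.
May 2095 has 31 days: 328 − 31 = 297 left.
June 2095 has 30 days: 297 − 30 = 267 left.
July 2095 has 31 days: 267 − 31 = 236 left.
August 2095 has 31 days: 236 − 31 = 205 left.
September 2095 has 30 days: 205 − 30 = 175 left.
October 2095 has 31 days: 175 − 31 = 144 left.
November 2095 has 30 days: 144 − 30 = 114 left.
December 2095 has 31 days: 114 − 31 = 83 left.
January 2096 has 31 days: 83 − 31 = 52 left.
February 2096 has 29 days (2096 is a leap year): 52 − 29 = 23 left.
23 days into March 2096 → March 23, 2096.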